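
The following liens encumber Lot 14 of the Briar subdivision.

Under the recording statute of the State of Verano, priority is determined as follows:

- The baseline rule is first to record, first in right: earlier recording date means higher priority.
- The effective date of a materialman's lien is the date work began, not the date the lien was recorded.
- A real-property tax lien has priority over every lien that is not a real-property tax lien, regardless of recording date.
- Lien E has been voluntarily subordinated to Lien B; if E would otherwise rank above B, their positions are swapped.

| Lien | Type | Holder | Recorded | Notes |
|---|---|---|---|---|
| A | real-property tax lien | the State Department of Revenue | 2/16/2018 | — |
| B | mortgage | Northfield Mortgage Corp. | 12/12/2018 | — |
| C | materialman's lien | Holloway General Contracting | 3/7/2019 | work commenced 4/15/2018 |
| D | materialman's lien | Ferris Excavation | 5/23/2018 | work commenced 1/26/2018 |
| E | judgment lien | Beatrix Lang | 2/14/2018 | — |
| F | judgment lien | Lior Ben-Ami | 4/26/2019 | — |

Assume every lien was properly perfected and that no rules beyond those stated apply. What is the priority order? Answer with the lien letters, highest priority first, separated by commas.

A, D, B, C, E, F

Effective dates: C is treated as recorded 4/15/2018, the work-commencement date; D relates back to 1/26/2018 (work commenced).
As a real-property tax lien, A is senior to every other lien.
Remaining liens by effective date: D (1/26/2018), E (2/14/2018), C (4/15/2018), B (12/12/2018), F (4/26/2019).
E is senior to B before the subordination, so the two trade places.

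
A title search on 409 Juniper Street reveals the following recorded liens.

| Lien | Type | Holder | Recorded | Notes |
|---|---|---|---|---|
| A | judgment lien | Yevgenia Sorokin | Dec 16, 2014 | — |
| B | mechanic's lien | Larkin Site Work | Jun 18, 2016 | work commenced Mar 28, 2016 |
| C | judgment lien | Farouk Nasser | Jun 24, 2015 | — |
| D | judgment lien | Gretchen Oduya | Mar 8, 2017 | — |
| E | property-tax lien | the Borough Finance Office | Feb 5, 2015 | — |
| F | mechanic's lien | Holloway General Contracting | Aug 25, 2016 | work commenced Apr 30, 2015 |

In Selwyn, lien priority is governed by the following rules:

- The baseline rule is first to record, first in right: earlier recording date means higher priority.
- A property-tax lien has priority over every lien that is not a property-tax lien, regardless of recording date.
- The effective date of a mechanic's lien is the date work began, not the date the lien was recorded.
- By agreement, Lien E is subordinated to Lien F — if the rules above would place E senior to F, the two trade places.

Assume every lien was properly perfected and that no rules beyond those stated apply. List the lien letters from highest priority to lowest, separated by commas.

F, A, E, C, B, D

First, effective dates: B's effective date is Mar 28, 2016, when work began; F's effective date is Apr 30, 2015, when work began.
E is a property-tax lien, so it outranks all other liens regardless of date.
Among the remaining liens, by effective date: A (Dec 16, 2014), F (Apr 30, 2015), C (Jun 24, 2015), B (Mar 28, 2016), D (Mar 8, 2017).
E would otherwise be senior to F, so under the subordination agreement E and F exchange positions.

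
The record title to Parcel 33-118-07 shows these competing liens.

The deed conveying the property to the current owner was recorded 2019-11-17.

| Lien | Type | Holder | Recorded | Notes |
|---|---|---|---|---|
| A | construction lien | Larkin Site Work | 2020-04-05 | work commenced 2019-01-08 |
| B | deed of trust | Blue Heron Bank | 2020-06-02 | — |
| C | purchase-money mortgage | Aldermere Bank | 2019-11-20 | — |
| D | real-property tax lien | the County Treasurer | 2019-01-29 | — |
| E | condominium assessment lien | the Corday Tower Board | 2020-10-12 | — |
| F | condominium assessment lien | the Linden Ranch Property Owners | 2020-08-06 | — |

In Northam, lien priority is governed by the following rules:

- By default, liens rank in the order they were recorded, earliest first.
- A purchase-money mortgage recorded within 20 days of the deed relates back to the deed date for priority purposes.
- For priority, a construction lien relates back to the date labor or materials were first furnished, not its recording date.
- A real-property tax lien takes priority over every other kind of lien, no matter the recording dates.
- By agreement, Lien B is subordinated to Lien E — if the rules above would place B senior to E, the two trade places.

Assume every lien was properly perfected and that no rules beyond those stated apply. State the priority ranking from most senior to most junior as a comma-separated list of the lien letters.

D, A, C, E, F, B

Effective dates: A relates back to 2019-01-08 (work commenced); C's effective date is the deed date, 2019-11-17.
D is a real-property tax lien, so it outranks all other liens regardless of date.
The other liens, earliest effective date first: A (2019-01-08), C (2019-11-17), B (2020-06-02), F (2020-08-06), E (2020-10-12).
B would otherwise be senior to E, so under the subordination agreement B and E exchange positions.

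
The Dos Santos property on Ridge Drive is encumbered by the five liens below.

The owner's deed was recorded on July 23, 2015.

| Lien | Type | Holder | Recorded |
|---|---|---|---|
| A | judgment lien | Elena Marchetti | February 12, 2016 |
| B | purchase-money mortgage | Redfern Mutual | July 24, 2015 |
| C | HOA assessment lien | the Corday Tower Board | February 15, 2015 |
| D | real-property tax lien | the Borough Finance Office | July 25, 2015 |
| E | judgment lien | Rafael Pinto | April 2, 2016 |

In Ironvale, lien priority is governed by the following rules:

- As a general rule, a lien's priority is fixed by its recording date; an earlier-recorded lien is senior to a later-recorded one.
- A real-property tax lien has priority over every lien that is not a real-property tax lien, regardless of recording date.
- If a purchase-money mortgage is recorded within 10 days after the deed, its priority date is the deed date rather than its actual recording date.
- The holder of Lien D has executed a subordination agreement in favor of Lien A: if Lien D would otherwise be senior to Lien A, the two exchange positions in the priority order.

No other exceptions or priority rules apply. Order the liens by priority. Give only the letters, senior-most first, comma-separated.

First, effective dates: B was recorded within the 10-day window, so its effective date is the deed date July 23, 2015.
D, as a real-property tax lien, has superpriority and ranks first.
Remaining liens by effective date: C (February 15, 2015), B (July 23, 2015), A (February 12, 2016), E (April 2, 2016).
Because D would otherwise rank above A, the subordination swaps them.

A, C, B, D, E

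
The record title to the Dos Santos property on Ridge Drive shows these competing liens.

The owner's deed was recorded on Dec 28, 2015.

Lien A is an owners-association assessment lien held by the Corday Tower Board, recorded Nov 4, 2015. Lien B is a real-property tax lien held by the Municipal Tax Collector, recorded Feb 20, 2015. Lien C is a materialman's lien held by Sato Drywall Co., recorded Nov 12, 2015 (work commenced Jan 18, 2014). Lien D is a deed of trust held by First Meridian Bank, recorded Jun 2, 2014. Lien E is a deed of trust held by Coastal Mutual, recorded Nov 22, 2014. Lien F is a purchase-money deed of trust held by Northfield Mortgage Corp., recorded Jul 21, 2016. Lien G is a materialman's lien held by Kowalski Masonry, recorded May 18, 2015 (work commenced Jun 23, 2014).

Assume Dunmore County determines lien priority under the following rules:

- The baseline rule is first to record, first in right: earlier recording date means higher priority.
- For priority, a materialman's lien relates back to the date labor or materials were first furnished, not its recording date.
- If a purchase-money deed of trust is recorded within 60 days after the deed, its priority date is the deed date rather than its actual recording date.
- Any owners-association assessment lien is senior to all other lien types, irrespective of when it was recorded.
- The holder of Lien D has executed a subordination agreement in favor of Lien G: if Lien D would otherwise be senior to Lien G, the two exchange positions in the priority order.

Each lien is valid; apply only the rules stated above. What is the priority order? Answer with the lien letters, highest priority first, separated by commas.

A, C, G, D, E, B, F

Adjusting effective dates: C's effective date is Jan 18, 2014, when work began; F was recorded 206 days after the deed — beyond 60 days — so no relation-back applies; G relates back to Jun 23, 2014 (work commenced).
As an owners-association assessment lien, A is senior to every other lien.
The other liens, earliest effective date first: C (Jan 18, 2014), D (Jun 2, 2014), G (Jun 23, 2014), E (Nov 22, 2014), B (Feb 20, 2015), F (Jul 21, 2016).
The subordination applies — D was senior to G — so D and G swap.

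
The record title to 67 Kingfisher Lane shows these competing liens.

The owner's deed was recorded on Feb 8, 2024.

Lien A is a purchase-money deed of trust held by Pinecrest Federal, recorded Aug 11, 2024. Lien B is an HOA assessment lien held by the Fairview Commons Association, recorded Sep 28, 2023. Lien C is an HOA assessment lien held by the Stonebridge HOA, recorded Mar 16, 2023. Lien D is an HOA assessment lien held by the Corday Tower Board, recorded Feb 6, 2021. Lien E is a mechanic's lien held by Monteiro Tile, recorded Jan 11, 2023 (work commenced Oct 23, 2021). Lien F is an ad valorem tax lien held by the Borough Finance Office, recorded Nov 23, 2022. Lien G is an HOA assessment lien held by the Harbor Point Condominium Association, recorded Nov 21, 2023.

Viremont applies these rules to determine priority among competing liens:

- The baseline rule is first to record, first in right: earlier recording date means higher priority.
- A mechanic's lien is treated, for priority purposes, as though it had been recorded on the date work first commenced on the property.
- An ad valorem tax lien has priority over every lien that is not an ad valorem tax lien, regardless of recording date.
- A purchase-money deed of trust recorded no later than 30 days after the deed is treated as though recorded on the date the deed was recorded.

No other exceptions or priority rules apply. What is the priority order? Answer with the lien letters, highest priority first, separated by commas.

Effective dates after the stated exceptions: A was recorded 185 days after the deed, outside the 30-day window, so it keeps its recording date; E relates back to Oct 23, 2021 (work commenced).
F, as an ad valorem tax lien, has superpriority and ranks first.
The other liens, earliest effective date first: D (Feb 6, 2021), E (Oct 23, 2021), C (Mar 16, 2023), B (Sep 28, 2023), G (Nov 21, 2023), A (Aug 11, 2024).

F, D, E, C, B, G, A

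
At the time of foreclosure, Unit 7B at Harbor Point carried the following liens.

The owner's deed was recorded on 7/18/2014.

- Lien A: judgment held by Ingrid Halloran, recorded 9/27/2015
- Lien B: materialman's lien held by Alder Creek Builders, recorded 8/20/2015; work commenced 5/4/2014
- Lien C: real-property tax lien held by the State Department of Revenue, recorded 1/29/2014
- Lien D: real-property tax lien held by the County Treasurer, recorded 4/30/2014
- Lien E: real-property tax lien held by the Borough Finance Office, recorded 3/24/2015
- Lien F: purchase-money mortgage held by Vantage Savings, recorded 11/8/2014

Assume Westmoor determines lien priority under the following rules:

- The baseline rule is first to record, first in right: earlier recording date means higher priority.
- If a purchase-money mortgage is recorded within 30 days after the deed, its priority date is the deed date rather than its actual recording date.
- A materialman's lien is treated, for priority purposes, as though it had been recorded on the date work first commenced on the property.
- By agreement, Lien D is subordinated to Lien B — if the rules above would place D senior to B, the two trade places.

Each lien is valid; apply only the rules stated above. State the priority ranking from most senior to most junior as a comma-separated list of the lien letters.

First, effective dates: B's effective date is 5/4/2014, when work began; F was recorded 113 days after the deed, outside the 30-day window, so it keeps its recording date.
Sorted by effective date: C (1/29/2014), D (4/30/2014), B (5/4/2014), F (11/8/2014), E (3/24/2015), A (9/27/2015).
D is senior to B before the subordination, so the two trade places.

C, B, D, F, E, A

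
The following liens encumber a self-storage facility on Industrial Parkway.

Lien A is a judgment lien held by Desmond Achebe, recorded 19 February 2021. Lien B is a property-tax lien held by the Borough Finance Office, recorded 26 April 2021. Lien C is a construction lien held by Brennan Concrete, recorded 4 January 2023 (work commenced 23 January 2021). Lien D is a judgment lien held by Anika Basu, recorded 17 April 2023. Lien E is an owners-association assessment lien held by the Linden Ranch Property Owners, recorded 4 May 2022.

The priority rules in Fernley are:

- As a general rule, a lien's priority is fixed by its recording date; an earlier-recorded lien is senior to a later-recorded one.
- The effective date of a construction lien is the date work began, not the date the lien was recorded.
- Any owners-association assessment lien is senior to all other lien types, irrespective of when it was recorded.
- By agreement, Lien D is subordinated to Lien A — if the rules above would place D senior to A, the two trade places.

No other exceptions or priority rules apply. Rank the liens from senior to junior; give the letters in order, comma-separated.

Adjusting effective dates: C's effective date is 23 January 2021, when work began.
E, as an owners-association assessment lien, has superpriority and ranks first.
Remaining liens by effective date: C (23 January 2021), A (19 February 2021), B (26 April 2021), D (17 April 2023).
Since D is not senior to A, the subordination leaves the order unchanged.

E, C, A, B, D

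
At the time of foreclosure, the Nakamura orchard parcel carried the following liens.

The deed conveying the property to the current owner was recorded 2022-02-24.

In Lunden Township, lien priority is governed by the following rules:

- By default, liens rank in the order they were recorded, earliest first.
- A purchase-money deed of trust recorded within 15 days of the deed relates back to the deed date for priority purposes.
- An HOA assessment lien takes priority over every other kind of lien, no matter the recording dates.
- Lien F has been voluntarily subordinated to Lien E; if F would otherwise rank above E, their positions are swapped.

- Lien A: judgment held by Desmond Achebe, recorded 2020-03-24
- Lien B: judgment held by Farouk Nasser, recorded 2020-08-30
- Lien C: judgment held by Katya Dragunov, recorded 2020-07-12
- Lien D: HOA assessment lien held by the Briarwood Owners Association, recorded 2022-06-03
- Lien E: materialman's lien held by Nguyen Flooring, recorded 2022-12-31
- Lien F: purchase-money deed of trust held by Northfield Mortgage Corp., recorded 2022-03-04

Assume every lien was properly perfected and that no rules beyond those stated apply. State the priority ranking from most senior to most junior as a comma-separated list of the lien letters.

D, A, C, B, E, F

Adjusting effective dates: F relates back to the deed date 2022-02-24.
As an HOA assessment lien, D is senior to every other lien.
Remaining liens by effective date: A (2020-03-24), C (2020-07-12), B (2020-08-30), F (2022-02-24), E (2022-12-31).
The subordination applies — F was senior to E — so F and E swap.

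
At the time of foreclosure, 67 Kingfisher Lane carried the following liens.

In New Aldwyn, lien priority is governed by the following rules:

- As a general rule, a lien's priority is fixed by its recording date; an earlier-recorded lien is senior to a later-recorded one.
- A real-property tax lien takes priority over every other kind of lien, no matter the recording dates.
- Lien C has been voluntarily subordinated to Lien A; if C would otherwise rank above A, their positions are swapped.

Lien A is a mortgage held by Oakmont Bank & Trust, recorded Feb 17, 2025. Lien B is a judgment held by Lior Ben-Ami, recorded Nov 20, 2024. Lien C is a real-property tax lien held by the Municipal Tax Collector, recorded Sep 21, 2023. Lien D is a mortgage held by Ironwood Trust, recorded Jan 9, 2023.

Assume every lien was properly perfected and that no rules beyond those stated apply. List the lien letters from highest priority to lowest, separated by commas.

As a real-property tax lien, C is senior to every other lien.
Remaining liens by effective date: D (Jan 9, 2023), B (Nov 20, 2024), A (Feb 17, 2025).
The subordination applies — C was senior to A — so C and A swap.

A, D, B, C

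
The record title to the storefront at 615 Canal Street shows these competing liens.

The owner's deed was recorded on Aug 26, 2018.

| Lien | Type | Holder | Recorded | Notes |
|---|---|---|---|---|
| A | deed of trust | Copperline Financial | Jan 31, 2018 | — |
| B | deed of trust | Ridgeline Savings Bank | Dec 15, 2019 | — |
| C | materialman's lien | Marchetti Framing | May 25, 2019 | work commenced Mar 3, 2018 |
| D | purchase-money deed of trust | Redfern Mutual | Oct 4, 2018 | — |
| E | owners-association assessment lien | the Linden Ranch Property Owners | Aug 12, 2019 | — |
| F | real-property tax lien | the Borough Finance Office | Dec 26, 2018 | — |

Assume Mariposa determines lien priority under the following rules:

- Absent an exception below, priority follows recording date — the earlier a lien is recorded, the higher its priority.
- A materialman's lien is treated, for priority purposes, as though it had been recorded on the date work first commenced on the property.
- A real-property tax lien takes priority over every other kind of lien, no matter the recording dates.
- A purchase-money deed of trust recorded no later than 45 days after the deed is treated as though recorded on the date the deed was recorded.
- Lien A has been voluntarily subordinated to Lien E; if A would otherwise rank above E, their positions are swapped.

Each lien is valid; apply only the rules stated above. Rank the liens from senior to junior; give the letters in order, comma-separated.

Adjusting effective dates: C relates back to Mar 3, 2018 (work commenced); D relates back to the deed date Aug 26, 2018.
F is a real-property tax lien, so it outranks all other liens regardless of date.
The other liens, earliest effective date first: A (Jan 31, 2018), C (Mar 3, 2018), D (Aug 26, 2018), E (Aug 12, 2019), B (Dec 15, 2019).
A is senior to E before the subordination, so the two trade places.

F, E, C, D, A, B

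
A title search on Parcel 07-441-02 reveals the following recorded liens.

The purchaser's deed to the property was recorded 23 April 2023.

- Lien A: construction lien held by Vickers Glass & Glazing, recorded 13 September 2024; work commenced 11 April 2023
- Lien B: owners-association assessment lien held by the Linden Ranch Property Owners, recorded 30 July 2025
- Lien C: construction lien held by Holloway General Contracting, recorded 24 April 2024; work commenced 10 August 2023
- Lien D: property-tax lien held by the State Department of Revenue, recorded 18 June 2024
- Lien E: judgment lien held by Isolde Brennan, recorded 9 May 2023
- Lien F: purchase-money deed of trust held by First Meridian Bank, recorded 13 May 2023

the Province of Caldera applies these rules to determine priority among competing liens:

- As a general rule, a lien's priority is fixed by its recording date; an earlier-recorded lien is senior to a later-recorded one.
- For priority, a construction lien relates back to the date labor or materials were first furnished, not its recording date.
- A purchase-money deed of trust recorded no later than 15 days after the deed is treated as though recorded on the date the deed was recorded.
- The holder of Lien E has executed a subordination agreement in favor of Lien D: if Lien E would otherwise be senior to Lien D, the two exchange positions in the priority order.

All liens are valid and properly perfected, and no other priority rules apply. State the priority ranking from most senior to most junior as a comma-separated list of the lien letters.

Effective dates after the stated exceptions: A relates back to 11 April 2023 (work commenced); C's effective date is 10 August 2023, when work began; F missed the 15-day window (20 days after the deed), so its recording date stands.
Ordering by effective date: A (11 April 2023), E (9 May 2023), F (13 May 2023), C (10 August 2023), D (18 June 2024), B (30 July 2025).
Because E would otherwise rank above D, the subordination swaps them.

A, D, F, C, E, B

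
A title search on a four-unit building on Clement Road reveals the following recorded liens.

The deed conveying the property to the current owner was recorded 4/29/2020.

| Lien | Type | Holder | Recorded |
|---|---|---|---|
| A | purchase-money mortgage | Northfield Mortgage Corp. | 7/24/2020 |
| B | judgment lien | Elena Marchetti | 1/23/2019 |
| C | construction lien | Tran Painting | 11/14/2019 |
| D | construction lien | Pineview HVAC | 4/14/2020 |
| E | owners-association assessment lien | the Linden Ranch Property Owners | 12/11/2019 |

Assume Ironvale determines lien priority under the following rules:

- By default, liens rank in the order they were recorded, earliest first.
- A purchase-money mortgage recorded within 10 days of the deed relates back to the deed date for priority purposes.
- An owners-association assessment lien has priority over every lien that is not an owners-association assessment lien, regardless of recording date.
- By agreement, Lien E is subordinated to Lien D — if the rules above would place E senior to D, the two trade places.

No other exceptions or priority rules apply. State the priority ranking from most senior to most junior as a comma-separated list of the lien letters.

Effective dates: A was recorded 86 days after the deed — beyond 10 days — so no relation-back applies.
As an owners-association assessment lien, E is senior to every other lien.
Ordering the rest by effective date: B (1/23/2019), C (11/14/2019), D (4/14/2020), A (7/24/2020).
The subordination applies — E was senior to D — so E and D swap.

D, B, C, E, A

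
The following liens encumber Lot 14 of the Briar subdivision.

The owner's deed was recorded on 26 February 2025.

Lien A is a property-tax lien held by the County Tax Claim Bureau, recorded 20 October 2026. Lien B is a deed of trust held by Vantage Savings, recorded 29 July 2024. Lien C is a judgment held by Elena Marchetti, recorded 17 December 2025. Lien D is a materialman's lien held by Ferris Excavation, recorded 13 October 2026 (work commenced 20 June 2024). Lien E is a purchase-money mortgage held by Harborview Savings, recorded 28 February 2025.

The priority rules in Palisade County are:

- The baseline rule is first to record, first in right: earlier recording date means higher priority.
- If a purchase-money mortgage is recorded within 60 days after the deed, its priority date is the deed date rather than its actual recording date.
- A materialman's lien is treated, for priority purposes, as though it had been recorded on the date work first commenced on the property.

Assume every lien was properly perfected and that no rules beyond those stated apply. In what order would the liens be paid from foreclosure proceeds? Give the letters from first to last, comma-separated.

First, effective dates: D relates back to 20 June 2024 (work commenced); E was recorded within the 60-day window, so its effective date is the deed date 26 February 2025.
By effective date: D (20 June 2024), B (29 July 2024), E (26 February 2025), C (17 December 2025), A (20 October 2026).

D, B, E, C, A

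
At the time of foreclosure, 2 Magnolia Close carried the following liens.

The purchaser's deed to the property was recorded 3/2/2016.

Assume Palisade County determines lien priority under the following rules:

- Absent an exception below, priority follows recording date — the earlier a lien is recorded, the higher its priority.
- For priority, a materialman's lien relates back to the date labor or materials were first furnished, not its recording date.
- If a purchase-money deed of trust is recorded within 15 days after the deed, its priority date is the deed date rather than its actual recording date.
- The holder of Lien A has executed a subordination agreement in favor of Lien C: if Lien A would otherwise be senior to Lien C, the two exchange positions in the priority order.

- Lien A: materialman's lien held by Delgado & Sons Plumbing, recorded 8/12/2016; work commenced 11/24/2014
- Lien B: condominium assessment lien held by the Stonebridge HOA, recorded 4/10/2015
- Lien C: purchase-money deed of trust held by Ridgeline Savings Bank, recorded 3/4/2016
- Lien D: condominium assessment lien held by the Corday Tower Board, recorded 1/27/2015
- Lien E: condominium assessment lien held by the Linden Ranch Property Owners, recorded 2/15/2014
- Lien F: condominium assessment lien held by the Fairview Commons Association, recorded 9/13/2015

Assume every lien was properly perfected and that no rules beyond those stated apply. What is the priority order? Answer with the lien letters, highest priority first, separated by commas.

E, C, D, B, F, A

Adjusting effective dates: A's effective date is 11/24/2014, when work began; C was recorded within the 15-day window, so its effective date is the deed date 3/2/2016.
By effective date: E (2/15/2014), A (11/24/2014), D (1/27/2015), B (4/10/2015), F (9/13/2015), C (3/2/2016).
A would otherwise be senior to C, so under the subordination agreement A and C exchange positions.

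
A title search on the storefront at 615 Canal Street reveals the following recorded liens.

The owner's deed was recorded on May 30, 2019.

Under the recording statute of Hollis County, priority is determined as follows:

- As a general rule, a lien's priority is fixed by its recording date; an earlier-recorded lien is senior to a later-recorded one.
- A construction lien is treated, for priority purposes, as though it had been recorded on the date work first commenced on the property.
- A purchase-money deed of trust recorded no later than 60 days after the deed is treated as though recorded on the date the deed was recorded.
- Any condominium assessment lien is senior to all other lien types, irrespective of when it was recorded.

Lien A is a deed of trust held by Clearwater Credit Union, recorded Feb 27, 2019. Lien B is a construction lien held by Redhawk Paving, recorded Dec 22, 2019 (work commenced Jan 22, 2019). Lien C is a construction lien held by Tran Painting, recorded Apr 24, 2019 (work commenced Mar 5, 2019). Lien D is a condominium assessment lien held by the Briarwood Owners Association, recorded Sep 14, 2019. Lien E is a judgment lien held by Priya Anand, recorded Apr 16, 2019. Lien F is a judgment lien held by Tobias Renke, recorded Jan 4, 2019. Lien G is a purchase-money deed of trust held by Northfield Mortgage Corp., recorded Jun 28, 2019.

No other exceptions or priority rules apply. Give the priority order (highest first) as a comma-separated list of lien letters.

Adjusting effective dates: B's effective date is Jan 22, 2019, when work began; C's effective date is Mar 5, 2019, when work began; G's effective date is the deed date, May 30, 2019.
D is a condominium assessment lien and takes priority over every other lien.
Remaining liens by effective date: F (Jan 4, 2019), B (Jan 22, 2019), A (Feb 27, 2019), C (Mar 5, 2019), E (Apr 16, 2019), G (May 30, 2019).

D, F, B, A, C, E, G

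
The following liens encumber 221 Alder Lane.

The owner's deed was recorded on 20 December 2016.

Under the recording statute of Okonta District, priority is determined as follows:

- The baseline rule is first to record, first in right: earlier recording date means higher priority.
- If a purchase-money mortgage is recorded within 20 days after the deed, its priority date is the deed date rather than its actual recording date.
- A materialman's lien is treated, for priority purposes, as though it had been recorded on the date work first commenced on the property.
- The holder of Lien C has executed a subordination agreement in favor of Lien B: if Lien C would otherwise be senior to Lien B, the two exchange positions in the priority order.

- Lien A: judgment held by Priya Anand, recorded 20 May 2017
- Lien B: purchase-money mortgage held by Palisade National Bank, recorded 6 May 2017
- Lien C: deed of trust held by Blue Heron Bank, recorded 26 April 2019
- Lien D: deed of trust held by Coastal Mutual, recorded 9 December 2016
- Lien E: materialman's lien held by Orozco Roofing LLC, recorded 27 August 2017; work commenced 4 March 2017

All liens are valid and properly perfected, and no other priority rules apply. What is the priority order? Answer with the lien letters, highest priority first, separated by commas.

Effective dates: B was recorded 137 days after the deed — beyond 20 days — so no relation-back applies; E is treated as recorded 4 March 2017, the work-commencement date.
By effective date: D (9 December 2016), E (4 March 2017), B (6 May 2017), A (20 May 2017), C (26 April 2019).
Since C is not senior to B, the subordination leaves the order unchanged.

D, E, B, A, C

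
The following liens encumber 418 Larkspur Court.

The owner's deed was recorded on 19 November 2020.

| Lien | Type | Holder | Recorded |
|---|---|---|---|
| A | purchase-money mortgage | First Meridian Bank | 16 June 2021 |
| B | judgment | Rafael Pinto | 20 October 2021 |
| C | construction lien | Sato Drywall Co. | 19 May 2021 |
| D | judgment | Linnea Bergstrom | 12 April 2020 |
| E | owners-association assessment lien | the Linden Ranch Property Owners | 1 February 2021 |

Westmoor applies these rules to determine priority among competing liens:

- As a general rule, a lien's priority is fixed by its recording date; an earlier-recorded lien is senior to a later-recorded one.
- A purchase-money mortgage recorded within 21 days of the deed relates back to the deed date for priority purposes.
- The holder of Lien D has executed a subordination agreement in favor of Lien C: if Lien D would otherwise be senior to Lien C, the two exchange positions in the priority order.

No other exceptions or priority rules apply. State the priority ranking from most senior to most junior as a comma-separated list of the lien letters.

C, E, D, A, B

First, effective dates: A was recorded 209 days after the deed — beyond 21 days — so no relation-back applies.
Ordering by effective date: D (12 April 2020), E (1 February 2021), C (19 May 2021), A (16 June 2021), B (20 October 2021).
D would otherwise be senior to C, so under the subordination agreement D and C exchange positions.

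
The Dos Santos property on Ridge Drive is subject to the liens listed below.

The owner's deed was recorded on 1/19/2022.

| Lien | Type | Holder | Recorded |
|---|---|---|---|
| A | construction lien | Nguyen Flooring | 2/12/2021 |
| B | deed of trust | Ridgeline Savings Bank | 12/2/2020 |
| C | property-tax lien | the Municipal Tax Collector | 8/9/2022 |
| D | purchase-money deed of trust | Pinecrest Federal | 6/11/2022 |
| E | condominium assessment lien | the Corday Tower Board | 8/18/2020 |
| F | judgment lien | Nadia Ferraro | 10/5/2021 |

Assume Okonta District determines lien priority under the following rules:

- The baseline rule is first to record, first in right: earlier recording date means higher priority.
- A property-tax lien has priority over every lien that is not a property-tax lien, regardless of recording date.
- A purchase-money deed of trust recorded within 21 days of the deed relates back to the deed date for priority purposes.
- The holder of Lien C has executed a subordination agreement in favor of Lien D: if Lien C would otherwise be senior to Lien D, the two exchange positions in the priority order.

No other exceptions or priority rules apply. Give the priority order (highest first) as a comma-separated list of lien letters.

Effective dates after the stated exceptions: D missed the 21-day window (143 days after the deed), so its recording date stands.
As a property-tax lien, C is senior to every other lien.
The other liens, earliest effective date first: E (8/18/2020), B (12/2/2020), A (2/12/2021), F (10/5/2021), D (6/11/2022).
C would otherwise be senior to D, so under the subordination agreement C and D exchange positions.

D, E, B, A, F, C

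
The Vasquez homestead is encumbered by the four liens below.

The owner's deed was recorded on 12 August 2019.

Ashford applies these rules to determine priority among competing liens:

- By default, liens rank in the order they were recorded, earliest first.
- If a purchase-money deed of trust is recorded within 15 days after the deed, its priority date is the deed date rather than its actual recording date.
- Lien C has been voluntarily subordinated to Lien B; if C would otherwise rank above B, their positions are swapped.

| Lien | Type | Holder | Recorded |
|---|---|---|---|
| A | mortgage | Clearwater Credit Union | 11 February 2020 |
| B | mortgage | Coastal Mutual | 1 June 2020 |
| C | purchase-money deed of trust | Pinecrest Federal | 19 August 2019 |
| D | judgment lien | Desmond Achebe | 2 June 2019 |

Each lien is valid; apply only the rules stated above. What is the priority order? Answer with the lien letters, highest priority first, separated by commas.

D, B, A, C

Effective dates after the stated exceptions: C relates back to the deed date 12 August 2019.
Ordering by effective date: D (2 June 2019), C (12 August 2019), A (11 February 2020), B (1 June 2020).
Because C would otherwise rank above B, the subordination swaps them.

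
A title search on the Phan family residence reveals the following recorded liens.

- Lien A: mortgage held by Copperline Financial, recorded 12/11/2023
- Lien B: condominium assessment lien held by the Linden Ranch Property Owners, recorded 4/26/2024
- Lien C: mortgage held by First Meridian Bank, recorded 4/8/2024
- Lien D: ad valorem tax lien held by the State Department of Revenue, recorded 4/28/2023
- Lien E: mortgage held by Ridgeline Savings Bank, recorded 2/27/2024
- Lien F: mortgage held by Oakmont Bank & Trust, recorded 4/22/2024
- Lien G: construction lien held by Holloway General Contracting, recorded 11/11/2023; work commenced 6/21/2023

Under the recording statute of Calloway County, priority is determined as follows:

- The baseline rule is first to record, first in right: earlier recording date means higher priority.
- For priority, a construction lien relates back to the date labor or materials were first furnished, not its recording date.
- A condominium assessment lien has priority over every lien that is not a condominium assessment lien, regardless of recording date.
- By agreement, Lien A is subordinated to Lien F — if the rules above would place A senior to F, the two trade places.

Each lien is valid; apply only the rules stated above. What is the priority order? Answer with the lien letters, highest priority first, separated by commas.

First, effective dates: G relates back to 6/21/2023 (work commenced).
B is a condominium assessment lien and takes priority over every other lien.
Remaining liens by effective date: D (4/28/2023), G (6/21/2023), A (12/11/2023), E (2/27/2024), C (4/8/2024), F (4/22/2024).
Because A would otherwise rank above F, the subordination swaps them.

B, D, G, F, E, C, A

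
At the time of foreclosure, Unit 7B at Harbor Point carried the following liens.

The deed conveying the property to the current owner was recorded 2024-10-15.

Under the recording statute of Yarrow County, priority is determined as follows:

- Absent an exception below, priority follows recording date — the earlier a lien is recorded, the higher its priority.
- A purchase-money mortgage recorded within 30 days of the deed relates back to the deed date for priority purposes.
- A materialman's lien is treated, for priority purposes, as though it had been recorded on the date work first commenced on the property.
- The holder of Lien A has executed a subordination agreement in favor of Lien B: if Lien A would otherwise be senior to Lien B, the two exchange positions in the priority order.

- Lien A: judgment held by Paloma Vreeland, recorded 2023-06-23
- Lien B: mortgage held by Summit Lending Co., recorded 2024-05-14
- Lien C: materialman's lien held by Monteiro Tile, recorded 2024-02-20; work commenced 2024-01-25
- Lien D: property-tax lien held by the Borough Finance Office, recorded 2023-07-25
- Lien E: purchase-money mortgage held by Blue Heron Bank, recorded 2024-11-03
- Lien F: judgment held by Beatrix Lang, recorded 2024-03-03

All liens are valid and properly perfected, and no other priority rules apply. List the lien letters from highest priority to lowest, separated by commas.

Effective dates: C's effective date is 2024-01-25, when work began; E's effective date is the deed date, 2024-10-15.
Sorted by effective date: A (2023-06-23), D (2023-07-25), C (2024-01-25), F (2024-03-03), B (2024-05-14), E (2024-10-15).
Because A would otherwise rank above B, the subordination swaps them.

B, D, C, F, A, E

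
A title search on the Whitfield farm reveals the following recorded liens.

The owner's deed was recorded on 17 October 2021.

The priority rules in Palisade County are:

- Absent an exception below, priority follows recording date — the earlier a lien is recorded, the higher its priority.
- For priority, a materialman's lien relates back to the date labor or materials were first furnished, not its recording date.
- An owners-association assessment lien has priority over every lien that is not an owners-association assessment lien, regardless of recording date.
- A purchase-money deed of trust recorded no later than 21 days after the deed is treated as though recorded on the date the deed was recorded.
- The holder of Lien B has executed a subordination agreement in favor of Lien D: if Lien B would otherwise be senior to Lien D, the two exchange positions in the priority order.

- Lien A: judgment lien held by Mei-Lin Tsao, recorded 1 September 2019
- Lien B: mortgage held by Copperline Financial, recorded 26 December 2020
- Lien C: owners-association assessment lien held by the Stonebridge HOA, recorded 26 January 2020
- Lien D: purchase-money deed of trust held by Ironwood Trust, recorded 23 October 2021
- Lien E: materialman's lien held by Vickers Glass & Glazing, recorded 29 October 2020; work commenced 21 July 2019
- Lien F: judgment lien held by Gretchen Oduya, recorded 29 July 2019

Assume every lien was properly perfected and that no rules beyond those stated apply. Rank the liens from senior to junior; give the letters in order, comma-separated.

First, effective dates: D was recorded within the 21-day window, so its effective date is the deed date 17 October 2021; E's effective date is 21 July 2019, when work began.
C is an owners-association assessment lien and takes priority over every other lien.
Ordering the rest by effective date: E (21 July 2019), F (29 July 2019), A (1 September 2019), B (26 December 2020), D (17 October 2021).
The subordination applies — B was senior to D — so B and D swap.

C, E, F, A, D, B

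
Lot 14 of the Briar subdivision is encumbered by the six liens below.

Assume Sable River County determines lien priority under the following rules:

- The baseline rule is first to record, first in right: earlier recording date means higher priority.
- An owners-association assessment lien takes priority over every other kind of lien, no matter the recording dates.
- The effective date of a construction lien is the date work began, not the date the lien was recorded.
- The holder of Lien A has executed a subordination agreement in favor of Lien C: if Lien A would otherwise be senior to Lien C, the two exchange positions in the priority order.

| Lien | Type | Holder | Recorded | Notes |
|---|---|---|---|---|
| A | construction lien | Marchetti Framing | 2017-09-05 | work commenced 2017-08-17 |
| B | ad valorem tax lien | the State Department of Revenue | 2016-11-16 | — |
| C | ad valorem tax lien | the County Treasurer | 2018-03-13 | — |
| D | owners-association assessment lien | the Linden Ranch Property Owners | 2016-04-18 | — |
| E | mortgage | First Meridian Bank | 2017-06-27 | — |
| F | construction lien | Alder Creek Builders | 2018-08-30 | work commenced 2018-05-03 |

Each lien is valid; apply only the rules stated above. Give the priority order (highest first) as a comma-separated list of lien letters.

D, B, E, C, A, F

Effective dates after the stated exceptions: A's effective date is 2017-08-17, when work began; F's effective date is 2018-05-03, when work began.
D is an owners-association assessment lien and takes priority over every other lien.
Ordering the rest by effective date: B (2016-11-16), E (2017-06-27), A (2017-08-17), C (2018-03-13), F (2018-05-03).
Because A would otherwise rank above C, the subordination swaps them.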